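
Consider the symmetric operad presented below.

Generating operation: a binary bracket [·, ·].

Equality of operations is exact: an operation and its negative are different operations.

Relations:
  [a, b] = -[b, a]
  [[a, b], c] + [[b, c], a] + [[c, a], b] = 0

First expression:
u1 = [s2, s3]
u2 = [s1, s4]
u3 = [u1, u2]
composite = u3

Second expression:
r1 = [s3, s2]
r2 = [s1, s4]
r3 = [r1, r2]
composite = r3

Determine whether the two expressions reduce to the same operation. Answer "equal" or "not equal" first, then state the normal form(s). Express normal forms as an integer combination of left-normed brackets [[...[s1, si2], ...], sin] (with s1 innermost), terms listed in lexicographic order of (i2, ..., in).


Normal form of the first expression: -[[[s1, s4], s2], s3] + [[[s1, s4], s3], s2]
Normal form of the second expression: [[[s1, s4], s2], s3] - [[[s1, s4], s3], s2]
No match — not equal.

not equal; the first gives -[[[s1, s4], s2], s3] + [[[s1, s4], s3], s2] and the second [[[s1, s4], s2], s3] - [[[s1, s4], s3], s2]


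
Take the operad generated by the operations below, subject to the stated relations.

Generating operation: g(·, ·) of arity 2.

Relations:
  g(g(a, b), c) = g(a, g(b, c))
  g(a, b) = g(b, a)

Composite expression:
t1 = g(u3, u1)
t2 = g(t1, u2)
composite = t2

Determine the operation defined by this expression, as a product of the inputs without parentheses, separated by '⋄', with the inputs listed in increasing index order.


u1 ⋄ u2 ⋄ u3

Reordering under g is free, so list the u-inputs canonically.
g(u3, u1) unparenthesizes to u3 ⋄ u1
g(g(u3, u1), u2) unparenthesizes to u3 ⋄ u1 ⋄ u2
rearranged into index order: u1 ⋄ u2 ⋄ u3


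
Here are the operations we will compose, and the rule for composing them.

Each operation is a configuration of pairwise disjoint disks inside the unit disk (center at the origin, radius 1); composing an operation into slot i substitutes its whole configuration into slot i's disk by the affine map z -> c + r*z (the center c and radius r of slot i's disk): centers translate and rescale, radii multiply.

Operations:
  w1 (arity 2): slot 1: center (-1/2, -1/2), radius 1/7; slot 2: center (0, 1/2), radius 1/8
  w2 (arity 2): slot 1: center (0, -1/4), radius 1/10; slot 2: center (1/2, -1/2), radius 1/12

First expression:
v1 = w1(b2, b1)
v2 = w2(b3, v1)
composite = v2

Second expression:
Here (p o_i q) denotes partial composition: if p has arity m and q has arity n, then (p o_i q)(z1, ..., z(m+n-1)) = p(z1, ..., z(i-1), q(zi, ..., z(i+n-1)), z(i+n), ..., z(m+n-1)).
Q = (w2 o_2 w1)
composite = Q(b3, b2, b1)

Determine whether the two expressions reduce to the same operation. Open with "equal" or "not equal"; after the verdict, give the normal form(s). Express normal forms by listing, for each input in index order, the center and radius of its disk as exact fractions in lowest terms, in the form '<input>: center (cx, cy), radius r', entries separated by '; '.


equal: each reduces to b1: center (1/2, -11/24), radius 1/96; b2: center (11/24, -13/24), radius 1/84; b3: center (0, -1/4), radius 1/10

Reducing the first expression gives b1: center (1/2, -11/24), radius 1/96; b2: center (11/24, -13/24), radius 1/84; b3: center (0, -1/4), radius 1/10
Reducing the second expression gives b1: center (1/2, -11/24), radius 1/96; b2: center (11/24, -13/24), radius 1/84; b3: center (0, -1/4), radius 1/10
Identical normal forms: equal.


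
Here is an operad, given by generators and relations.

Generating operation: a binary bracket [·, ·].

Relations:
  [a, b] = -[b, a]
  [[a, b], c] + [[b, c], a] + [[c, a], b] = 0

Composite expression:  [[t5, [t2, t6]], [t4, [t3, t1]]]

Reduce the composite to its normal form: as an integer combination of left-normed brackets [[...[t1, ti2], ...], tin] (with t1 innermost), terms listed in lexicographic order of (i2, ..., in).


Skip Jacobi rewriting: expand, keep t1-initial words, read off terms.
Composite bracket: [[t5, [t2, t6]], [t4, [t3, t1]]]
Under [a, b] = ab - ba we get 32 signed associative words (2^5 = 32).
Collect the words opening with t1:
  from t1t3t4t2t6t5, sign +1: term +[[[[[t1, t3], t4], t2], t6], t5]
  from t1t3t4t5t2t6, sign -1: term -[[[[[t1, t3], t4], t5], t2], t6]
  from t1t3t4t5t6t2, sign +1: term +[[[[[t1, t3], t4], t5], t6], t2]
  from t1t3t4t6t2t5, sign -1: term -[[[[[t1, t3], t4], t6], t2], t5]

[[[[[t1, t3], t4], t2], t6], t5] - [[[[[t1, t3], t4], t5], t2], t6] + [[[[[t1, t3], t4], t5], t6], t2] - [[[[[t1, t3], t4], t6], t2], t5]


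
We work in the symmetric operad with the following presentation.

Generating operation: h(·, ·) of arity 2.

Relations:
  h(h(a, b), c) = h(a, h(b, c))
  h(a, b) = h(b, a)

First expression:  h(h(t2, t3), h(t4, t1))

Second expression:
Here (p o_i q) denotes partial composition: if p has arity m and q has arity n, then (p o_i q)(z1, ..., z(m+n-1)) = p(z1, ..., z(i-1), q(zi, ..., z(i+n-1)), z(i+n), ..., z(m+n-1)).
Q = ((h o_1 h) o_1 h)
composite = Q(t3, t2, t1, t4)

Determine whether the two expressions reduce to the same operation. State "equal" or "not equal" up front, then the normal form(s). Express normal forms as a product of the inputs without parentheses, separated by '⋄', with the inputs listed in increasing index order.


The first expression, normalized: t1 ⋄ t2 ⋄ t3 ⋄ t4
The second expression, normalized: t1 ⋄ t2 ⋄ t3 ⋄ t4
The forms coincide; equal.

equal; both compose to t1 ⋄ t2 ⋄ t3 ⋄ t4


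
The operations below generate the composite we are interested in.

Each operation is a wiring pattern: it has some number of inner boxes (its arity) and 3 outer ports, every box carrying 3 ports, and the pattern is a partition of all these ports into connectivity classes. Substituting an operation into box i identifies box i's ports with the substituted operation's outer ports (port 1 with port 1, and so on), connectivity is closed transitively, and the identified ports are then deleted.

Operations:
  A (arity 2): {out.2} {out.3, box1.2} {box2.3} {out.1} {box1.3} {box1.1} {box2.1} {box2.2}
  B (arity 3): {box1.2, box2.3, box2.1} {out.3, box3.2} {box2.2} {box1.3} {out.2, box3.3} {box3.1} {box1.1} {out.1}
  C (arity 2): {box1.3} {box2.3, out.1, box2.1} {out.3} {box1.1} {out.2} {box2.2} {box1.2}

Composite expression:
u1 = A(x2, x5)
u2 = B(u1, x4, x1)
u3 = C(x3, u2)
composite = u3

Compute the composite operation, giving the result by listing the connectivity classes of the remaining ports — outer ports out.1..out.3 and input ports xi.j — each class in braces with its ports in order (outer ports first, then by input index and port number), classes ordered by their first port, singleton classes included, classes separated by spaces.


{out.1, x1.2} {out.2} {out.3} {x1.1} {x1.3} {x2.1} {x2.2} {x2.3} {x3.1} {x3.2} {x3.3} {x4.1, x4.3} {x4.2} {x5.1} {x5.2} {x5.3}

Treat the ports identified at C as solder joints: merge, then drop.
after A, the pattern on (x2, x5) reads {out.1} {out.2} {out.3, x2.2} {x2.1} {x2.3} {x5.1} {x5.2} {x5.3} (out.j = its outer ports)
after B, the pattern on (x2, x5, x4, x1) reads {out.1} {out.2, x1.3} {out.3, x1.2} {x1.1} {x2.1} {x2.2} {x2.3} {x4.1, x4.3} {x4.2} {x5.1} {x5.2} {x5.3} (out.j = its outer ports)
after C, the pattern on (x3, x2, x5, x4, x1) reads {out.1, x1.2} {out.2} {out.3} {x1.1} {x1.3} {x2.1} {x2.2} {x2.3} {x3.1} {x3.2} {x3.3} {x4.1, x4.3} {x4.2} {x5.1} {x5.2} {x5.3} (out.j = its outer ports)


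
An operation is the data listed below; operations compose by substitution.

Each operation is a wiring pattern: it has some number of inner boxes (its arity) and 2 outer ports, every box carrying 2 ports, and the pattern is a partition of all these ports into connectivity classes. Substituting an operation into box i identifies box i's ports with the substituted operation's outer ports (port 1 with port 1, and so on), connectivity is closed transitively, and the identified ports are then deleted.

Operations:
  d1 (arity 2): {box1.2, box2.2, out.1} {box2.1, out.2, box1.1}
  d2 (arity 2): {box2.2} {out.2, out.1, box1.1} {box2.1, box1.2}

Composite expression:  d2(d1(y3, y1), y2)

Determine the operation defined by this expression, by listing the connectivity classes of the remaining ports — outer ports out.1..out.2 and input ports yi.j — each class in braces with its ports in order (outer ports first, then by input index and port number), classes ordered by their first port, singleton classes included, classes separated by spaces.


{out.1, out.2, y1.2, y3.2} {y1.1, y2.1, y3.1} {y2.2}

Substituting into d2 glues patterns; closure does the rest.
d1 over (y3, y1) gives {out.1, y1.2, y3.2} {out.2, y1.1, y3.1}, out.j being that stage's outer ports
d2 over (y3, y1, y2) gives {out.1, out.2, y1.2, y3.2} {y1.1, y2.1, y3.1} {y2.2}, out.j being that stage's outer ports


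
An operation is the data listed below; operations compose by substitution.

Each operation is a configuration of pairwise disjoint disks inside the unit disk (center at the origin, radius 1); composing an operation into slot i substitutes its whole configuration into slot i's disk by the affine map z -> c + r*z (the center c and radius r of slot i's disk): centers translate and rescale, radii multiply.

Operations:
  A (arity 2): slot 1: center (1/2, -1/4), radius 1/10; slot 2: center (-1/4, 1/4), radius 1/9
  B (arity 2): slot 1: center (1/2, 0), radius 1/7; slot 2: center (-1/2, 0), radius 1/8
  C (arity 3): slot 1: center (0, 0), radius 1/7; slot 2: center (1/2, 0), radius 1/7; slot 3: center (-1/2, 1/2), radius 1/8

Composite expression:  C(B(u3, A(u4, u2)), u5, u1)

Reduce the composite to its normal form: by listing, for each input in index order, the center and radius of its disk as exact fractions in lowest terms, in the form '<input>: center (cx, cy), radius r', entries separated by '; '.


Each u-disk chains the slot maps above it in C; radii multiply.
tracing u3 down its 2-map path: center (1/14, 0), radius 1/49
tracing u4 down its 3-map path: center (-1/16, -1/224), radius 1/560
tracing u2 down its 3-map path: center (-17/224, 1/224), radius 1/504
tracing u5 down its 1-map path: center (1/2, 0), radius 1/7
tracing u1 down its 1-map path: center (-1/2, 1/2), radius 1/8

u1: center (-1/2, 1/2), radius 1/8; u2: center (-17/224, 1/224), radius 1/504; u3: center (1/14, 0), radius 1/49; u4: center (-1/16, -1/224), radius 1/560; u5: center (1/2, 0), radius 1/7


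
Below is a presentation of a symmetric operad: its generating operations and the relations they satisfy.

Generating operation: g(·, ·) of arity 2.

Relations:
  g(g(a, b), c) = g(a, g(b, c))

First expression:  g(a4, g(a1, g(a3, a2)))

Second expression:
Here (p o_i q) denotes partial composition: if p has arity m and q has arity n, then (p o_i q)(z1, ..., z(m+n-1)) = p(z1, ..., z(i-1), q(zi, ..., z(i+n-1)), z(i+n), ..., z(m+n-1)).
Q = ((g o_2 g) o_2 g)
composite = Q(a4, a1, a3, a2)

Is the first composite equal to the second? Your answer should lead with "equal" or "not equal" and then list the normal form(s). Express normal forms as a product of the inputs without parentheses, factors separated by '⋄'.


equal; both compose to a4 ⋄ a1 ⋄ a3 ⋄ a2

The first composite normalizes to a4 ⋄ a1 ⋄ a3 ⋄ a2
The second composite normalizes to a4 ⋄ a1 ⋄ a3 ⋄ a2
One common form — equal.


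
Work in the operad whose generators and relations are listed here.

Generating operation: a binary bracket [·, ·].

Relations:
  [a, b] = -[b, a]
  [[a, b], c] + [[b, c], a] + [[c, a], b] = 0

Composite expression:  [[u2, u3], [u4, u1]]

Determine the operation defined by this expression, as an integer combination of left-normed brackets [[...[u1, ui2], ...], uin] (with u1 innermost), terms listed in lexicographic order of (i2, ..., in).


[[[u1, u4], u2], u3] - [[[u1, u4], u3], u2]

Antisymmetry and Jacobi reduce to u1-anchored left-normed brackets.
Composite bracket: [[u2, u3], [u4, u1]]
Under [a, b] = ab - ba we get 8 signed associative words (2^3 = 8).
Keep just the words that open with u1:
  from u1u4u2u3, sign +1: term +[[[u1, u4], u2], u3]
  from u1u4u3u2, sign -1: term -[[[u1, u4], u3], u2]


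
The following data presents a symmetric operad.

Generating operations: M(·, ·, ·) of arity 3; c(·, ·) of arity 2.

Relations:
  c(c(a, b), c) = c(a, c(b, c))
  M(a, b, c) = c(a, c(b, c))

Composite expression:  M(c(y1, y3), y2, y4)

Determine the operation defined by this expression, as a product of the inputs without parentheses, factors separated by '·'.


y1 · y3 · y2 · y4


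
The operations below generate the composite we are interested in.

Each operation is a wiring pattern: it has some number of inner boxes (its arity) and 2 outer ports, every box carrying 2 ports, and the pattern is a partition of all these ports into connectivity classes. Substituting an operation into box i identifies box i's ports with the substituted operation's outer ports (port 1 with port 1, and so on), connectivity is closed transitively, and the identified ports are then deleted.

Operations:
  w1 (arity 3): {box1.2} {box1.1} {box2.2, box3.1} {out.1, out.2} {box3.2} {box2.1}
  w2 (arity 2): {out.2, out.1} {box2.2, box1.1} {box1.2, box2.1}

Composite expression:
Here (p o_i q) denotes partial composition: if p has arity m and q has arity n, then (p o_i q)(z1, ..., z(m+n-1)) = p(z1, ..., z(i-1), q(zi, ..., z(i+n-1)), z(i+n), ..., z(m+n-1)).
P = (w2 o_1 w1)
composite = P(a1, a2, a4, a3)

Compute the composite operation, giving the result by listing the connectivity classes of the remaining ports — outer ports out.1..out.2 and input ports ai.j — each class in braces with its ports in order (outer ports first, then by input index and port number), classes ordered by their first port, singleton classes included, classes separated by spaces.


{out.1, out.2} {a1.1} {a1.2} {a2.1} {a2.2, a4.1} {a3.1, a3.2} {a4.2}


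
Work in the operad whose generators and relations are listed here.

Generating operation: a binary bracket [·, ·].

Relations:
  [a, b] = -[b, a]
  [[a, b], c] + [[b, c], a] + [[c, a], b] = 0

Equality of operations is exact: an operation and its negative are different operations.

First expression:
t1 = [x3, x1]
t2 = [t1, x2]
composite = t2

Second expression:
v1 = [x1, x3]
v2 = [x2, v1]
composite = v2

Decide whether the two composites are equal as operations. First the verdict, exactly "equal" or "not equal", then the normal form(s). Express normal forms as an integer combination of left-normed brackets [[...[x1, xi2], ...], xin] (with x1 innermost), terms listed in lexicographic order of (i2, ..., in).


equal — both sides give -[[x1, x3], x2]

Reducing the first expression gives -[[x1, x3], x2]
Reducing the second expression gives -[[x1, x3], x2]
The forms coincide; equal.


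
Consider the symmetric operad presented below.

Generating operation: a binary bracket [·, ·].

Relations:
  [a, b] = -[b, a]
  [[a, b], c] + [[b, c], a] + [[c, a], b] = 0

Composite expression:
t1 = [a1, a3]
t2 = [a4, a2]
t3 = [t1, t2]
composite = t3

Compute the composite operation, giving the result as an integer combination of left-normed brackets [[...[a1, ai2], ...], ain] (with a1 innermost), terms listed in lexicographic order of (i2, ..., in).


-[[[a1, a3], a2], a4] + [[[a1, a3], a4], a2]

A multilinear Lie element is pinned by a1-initial words (a1 innermost).
Composite bracket: [[a1, a3], [a4, a2]]
The bracket unfolds into 8 signed words via [a, b] = ab - ba (2^3 = 8).
Words beginning with a1 determine it all:
  from a1a3a2a4, sign -1: term -[[[a1, a3], a2], a4]
  from a1a3a4a2, sign +1: term +[[[a1, a3], a4], a2]


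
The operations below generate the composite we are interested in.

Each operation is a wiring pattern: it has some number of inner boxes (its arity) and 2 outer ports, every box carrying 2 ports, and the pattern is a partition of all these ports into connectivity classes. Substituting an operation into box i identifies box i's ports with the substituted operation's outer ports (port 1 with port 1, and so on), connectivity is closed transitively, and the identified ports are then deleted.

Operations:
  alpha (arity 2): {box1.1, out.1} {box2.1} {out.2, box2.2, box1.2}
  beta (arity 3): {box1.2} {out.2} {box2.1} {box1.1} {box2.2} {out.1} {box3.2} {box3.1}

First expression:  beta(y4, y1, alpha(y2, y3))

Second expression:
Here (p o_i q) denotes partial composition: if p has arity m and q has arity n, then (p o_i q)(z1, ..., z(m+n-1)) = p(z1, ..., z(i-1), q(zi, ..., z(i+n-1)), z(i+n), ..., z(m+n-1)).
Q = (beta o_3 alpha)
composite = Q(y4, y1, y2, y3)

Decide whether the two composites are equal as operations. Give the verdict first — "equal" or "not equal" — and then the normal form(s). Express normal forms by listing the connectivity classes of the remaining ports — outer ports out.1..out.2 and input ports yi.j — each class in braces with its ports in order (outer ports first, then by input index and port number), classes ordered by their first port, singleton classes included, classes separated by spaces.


equal; both compose to {out.1} {out.2} {y1.1} {y1.2} {y2.1} {y2.2, y3.2} {y3.1} {y4.1} {y4.2}

Reducing the first expression gives {out.1} {out.2} {y1.1} {y1.2} {y2.1} {y2.2, y3.2} {y3.1} {y4.1} {y4.2}
Reducing the second expression gives {out.1} {out.2} {y1.1} {y1.2} {y2.1} {y2.2, y3.2} {y3.1} {y4.1} {y4.2}
The forms coincide; equal.


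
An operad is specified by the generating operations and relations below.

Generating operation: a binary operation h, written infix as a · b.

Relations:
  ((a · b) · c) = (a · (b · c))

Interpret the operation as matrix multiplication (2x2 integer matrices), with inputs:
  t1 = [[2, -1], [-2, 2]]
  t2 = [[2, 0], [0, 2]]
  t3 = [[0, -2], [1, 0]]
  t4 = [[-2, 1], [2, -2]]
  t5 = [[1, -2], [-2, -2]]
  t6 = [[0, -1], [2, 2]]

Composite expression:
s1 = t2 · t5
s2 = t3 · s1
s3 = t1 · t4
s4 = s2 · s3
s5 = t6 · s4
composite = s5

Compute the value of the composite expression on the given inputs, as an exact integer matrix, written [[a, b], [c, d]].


(t2 · t5) = [[2, -4], [-4, -4]]
(t3 · (t2 · t5)) = [[8, 8], [2, -4]]
(t1 · t4) = [[-6, 4], [8, -6]]
((t3 · (t2 · t5)) · (t1 · t4)) = [[16, -16], [-44, 32]]
(t6 · ((t3 · (t2 · t5)) · (t1 · t4))) = [[44, -32], [-56, 32]]

[[44, -32], [-56, 32]]


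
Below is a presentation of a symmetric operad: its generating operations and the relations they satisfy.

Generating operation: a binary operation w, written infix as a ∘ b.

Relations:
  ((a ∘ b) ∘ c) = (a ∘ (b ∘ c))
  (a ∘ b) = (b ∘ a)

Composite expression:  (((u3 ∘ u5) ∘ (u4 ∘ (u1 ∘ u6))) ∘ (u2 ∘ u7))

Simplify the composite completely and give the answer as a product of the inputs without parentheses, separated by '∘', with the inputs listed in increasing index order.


u1 ∘ u2 ∘ u3 ∘ u4 ∘ u5 ∘ u6 ∘ u7

Key point: w commutes, so take the u-inputs in any fixed order.
(u3 ∘ u5) unparenthesizes to u3 ∘ u5
(u1 ∘ u6) unparenthesizes to u1 ∘ u6
(u4 ∘ (u1 ∘ u6)) unparenthesizes to u4 ∘ u1 ∘ u6
((u3 ∘ u5) ∘ (u4 ∘ (u1 ∘ u6))) unparenthesizes to u3 ∘ u5 ∘ u4 ∘ u1 ∘ u6
(u2 ∘ u7) unparenthesizes to u2 ∘ u7
(((u3 ∘ u5) ∘ (u4 ∘ (u1 ∘ u6))) ∘ (u2 ∘ u7)) unparenthesizes to u3 ∘ u5 ∘ u4 ∘ u1 ∘ u6 ∘ u2 ∘ u7
the factors in increasing index order: u1 ∘ u2 ∘ u3 ∘ u4 ∘ u5 ∘ u6 ∘ u7


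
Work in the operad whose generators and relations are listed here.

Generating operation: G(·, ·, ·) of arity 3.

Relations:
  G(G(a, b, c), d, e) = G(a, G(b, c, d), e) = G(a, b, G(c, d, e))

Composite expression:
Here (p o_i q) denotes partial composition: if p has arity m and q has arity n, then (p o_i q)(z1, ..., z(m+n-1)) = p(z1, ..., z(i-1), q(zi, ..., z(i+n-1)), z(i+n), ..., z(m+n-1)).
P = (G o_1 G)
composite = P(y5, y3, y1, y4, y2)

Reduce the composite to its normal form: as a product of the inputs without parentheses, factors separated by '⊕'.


y5 ⊕ y3 ⊕ y1 ⊕ y4 ⊕ y2

Every regrouping of G is equal, so read the y-inputs in written order.
G(y5, y3, y1) unparenthesizes to y5 ⊕ y3 ⊕ y1
G(G(y5, y3, y1), y4, y2) unparenthesizes to y5 ⊕ y3 ⊕ y1 ⊕ y4 ⊕ y2


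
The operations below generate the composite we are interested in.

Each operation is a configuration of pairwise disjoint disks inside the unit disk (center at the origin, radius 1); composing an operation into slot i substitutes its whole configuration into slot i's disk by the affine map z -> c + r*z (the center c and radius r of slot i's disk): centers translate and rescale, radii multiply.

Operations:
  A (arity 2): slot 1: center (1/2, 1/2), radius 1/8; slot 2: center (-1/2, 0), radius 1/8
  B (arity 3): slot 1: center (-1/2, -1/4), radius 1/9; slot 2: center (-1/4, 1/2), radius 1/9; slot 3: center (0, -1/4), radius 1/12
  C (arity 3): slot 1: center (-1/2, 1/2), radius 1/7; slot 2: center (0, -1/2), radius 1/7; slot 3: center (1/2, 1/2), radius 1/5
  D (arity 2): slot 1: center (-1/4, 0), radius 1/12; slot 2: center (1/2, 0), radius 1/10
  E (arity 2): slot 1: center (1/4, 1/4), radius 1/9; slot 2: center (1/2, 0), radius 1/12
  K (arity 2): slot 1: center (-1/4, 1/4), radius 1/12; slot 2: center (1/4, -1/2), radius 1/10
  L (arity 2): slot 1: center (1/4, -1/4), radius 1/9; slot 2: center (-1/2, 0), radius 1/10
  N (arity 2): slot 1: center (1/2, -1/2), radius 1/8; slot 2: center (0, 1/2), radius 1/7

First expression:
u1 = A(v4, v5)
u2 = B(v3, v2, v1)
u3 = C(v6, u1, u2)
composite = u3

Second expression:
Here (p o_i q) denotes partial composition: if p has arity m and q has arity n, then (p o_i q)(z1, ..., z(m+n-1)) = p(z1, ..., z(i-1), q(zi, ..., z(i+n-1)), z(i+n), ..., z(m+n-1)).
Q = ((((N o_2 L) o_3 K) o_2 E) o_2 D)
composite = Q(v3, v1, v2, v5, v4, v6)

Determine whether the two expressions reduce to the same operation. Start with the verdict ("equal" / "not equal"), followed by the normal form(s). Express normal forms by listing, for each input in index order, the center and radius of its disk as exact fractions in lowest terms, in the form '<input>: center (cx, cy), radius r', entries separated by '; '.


not equal — first v1: center (1/2, 9/20), radius 1/60; v2: center (9/20, 3/5), radius 1/45; v3: center (2/5, 9/20), radius 1/45; v4: center (1/14, -3/7), radius 1/56; v5: center (-1/14, -1/2), radius 1/56; v6: center (-1/2, 1/2), radius 1/7, second v1: center (89/2268, 59/126), radius 1/6804; v2: center (23/567, 59/126), radius 1/5670; v3: center (1/2, -1/2), radius 1/8; v4: center (-3/40, 141/280), radius 1/840; v5: center (11/252, 13/28), radius 1/756; v6: center (-19/280, 69/140), radius 1/700


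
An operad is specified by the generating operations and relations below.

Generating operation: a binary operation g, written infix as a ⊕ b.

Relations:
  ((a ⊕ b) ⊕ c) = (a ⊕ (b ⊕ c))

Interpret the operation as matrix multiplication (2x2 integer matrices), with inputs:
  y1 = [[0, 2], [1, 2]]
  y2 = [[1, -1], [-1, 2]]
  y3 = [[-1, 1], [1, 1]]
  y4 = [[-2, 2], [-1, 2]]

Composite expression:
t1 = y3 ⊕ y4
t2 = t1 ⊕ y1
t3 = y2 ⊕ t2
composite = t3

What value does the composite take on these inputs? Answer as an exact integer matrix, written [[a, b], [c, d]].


[[-4, 0], [8, 2]]

(y3 ⊕ y4) = [[1, 0], [-3, 4]]
((y3 ⊕ y4) ⊕ y1) = [[0, 2], [4, 2]]
(y2 ⊕ ((y3 ⊕ y4) ⊕ y1)) = [[-4, 0], [8, 2]]


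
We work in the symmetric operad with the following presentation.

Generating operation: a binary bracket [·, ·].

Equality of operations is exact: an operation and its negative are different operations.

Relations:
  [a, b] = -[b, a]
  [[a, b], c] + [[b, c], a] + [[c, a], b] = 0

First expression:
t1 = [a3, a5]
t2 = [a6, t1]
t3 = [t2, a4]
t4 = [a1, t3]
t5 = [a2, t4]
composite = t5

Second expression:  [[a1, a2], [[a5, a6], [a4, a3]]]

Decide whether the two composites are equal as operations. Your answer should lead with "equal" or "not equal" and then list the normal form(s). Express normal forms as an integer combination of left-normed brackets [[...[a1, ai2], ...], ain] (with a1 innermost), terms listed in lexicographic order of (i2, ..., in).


The first expression, normalized: [[[[[a1, a3], a5], a6], a4], a2] - [[[[[a1, a4], a3], a5], a6], a2] + [[[[[a1, a4], a5], a3], a6], a2] + [[[[[a1, a4], a6], a3], a5], a2] - [[[[[a1, a4], a6], a5], a3], a2] - [[[[[a1, a5], a3], a6], a4], a2] - [[[[[a1, a6], a3], a5], a4], a2] + [[[[[a1, a6], a5], a3], a4], a2]
The second expression, normalized: [[[[[a1, a2], a3], a4], a5], a6] - [[[[[a1, a2], a3], a4], a6], a5] - [[[[[a1, a2], a4], a3], a5], a6] + [[[[[a1, a2], a4], a3], a6], a5] - [[[[[a1, a2], a5], a6], a3], a4] + [[[[[a1, a2], a5], a6], a4], a3] + [[[[[a1, a2], a6], a5], a3], a4] - [[[[[a1, a2], a6], a5], a4], a3]
The forms do not match — not equal.

not equal; first: [[[[[a1, a3], a5], a6], a4], a2] - [[[[[a1, a4], a3], a5], a6], a2] + [[[[[a1, a4], a5], a3], a6], a2] + [[[[[a1, a4], a6], a3], a5], a2] - [[[[[a1, a4], a6], a5], a3], a2] - [[[[[a1, a5], a3], a6], a4], a2] - [[[[[a1, a6], a3], a5], a4], a2] + [[[[[a1, a6], a5], a3], a4], a2]; second: [[[[[a1, a2], a3], a4], a5], a6] - [[[[[a1, a2], a3], a4], a6], a5] - [[[[[a1, a2], a4], a3], a5], a6] + [[[[[a1, a2], a4], a3], a6], a5] - [[[[[a1, a2], a5], a6], a3], a4] + [[[[[a1, a2], a5], a6], a4], a3] + [[[[[a1, a2], a6], a5], a3], a4] - [[[[[a1, a2], a6], a5], a4], a3]


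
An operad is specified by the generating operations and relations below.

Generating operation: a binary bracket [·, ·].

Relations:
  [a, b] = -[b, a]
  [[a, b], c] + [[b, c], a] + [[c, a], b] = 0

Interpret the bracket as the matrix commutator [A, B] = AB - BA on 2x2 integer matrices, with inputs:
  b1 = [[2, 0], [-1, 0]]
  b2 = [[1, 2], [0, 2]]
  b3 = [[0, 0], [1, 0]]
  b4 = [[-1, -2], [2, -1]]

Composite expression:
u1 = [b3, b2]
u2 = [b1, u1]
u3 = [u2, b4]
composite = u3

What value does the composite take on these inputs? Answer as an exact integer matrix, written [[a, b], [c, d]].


[b3, b2] = [[-2, 0], [-1, 2]]
[b1, [b3, b2]] = [[0, 0], [6, 0]]
[[b1, [b3, b2]], b4] = [[12, 0], [0, -12]]

[[12, 0], [0, -12]]


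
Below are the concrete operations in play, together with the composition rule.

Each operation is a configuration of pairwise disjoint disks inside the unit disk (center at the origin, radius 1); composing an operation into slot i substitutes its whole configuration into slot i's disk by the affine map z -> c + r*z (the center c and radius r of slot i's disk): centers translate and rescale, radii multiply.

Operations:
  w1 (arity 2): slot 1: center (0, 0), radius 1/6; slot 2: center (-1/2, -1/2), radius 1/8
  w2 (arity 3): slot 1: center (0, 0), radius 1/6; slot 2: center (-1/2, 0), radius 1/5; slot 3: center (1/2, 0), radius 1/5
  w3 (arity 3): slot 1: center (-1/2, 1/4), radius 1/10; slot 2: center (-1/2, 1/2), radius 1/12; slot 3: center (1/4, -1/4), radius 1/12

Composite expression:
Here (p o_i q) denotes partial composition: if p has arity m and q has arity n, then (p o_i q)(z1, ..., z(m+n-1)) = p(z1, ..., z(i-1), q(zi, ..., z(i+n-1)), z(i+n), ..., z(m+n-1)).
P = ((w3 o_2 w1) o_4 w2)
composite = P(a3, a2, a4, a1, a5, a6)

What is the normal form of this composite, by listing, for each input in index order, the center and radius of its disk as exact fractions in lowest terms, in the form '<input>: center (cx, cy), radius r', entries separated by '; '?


a1: center (1/4, -1/4), radius 1/72; a2: center (-1/2, 1/2), radius 1/72; a3: center (-1/2, 1/4), radius 1/10; a4: center (-13/24, 11/24), radius 1/96; a5: center (5/24, -1/4), radius 1/60; a6: center (7/24, -1/4), radius 1/60

Only the slot chain above each a matters under w3; compose those maps.
tracing a3 down its 1-map path: center (-1/2, 1/4), radius 1/10
tracing a2 down its 2-map path: center (-1/2, 1/2), radius 1/72
tracing a4 down its 2-map path: center (-13/24, 11/24), radius 1/96
tracing a1 down its 2-map path: center (1/4, -1/4), radius 1/72
tracing a5 down its 2-map path: center (5/24, -1/4), radius 1/60
tracing a6 down its 2-map path: center (7/24, -1/4), radius 1/60


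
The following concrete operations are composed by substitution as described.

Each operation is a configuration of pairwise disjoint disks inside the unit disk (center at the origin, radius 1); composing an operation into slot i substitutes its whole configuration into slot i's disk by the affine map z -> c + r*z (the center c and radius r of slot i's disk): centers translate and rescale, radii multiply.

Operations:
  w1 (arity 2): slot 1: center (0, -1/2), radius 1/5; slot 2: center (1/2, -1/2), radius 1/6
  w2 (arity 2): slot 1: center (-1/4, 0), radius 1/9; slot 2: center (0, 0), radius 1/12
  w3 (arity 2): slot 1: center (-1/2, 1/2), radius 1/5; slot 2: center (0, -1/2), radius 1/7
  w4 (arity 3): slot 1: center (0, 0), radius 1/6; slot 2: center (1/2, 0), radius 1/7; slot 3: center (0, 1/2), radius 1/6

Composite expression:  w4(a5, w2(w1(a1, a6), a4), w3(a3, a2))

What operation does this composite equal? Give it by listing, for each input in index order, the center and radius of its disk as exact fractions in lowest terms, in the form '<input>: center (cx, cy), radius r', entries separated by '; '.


Follow each a-input down from w4: c' goes to c + r*c', radius to r*r'.
input a5: applying the 1 nested substitution gives center (0, 0), radius 1/6
input a1: applying the 3 nested substitutions gives center (13/28, -1/126), radius 1/315
input a6: applying the 3 nested substitutions gives center (17/36, -1/126), radius 1/378
input a4: applying the 2 nested substitutions gives center (1/2, 0), radius 1/84
input a3: applying the 2 nested substitutions gives center (-1/12, 7/12), radius 1/30
input a2: applying the 2 nested substitutions gives center (0, 5/12), radius 1/42

a1: center (13/28, -1/126), radius 1/315; a2: center (0, 5/12), radius 1/42; a3: center (-1/12, 7/12), radius 1/30; a4: center (1/2, 0), radius 1/84; a5: center (0, 0), radius 1/6; a6: center (17/36, -1/126), radius 1/378


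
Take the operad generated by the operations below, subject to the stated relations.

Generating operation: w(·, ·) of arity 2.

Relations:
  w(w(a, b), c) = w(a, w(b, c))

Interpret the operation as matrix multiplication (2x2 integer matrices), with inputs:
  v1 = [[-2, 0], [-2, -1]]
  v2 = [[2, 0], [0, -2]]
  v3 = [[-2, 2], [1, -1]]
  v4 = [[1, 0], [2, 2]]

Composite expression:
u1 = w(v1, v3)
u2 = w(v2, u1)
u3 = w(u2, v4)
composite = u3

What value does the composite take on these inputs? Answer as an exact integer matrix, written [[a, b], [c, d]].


[[-8, -16], [6, 12]]

w(v1, v3) = [[4, -4], [3, -3]]
w(v2, w(v1, v3)) = [[8, -8], [-6, 6]]
w(w(v2, w(v1, v3)), v4) = [[-8, -16], [6, 12]]


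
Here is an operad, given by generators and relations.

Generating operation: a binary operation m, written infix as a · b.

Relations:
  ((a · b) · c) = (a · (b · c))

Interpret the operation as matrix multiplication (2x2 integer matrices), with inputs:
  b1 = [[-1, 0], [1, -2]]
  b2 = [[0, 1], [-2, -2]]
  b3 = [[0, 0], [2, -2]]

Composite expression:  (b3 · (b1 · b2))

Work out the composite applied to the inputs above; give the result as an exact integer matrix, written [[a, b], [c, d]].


[[0, 0], [-8, -12]]

(b1 · b2) = [[0, -1], [4, 5]]
(b3 · (b1 · b2)) = [[0, 0], [-8, -12]]


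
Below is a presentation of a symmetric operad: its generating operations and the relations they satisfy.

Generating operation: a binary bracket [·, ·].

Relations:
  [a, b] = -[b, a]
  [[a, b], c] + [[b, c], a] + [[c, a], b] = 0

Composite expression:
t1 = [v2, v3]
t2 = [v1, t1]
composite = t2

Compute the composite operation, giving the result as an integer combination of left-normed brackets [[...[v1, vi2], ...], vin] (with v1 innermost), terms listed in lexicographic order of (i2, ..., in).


[[v1, v2], v3] - [[v1, v3], v2]

Left-normed coefficients sit on the v1-initial expansion words.
Composite bracket: [v1, [v2, v3]]
Applying ab - ba throughout gives 4 signed words (2^2 = 4).
Collect the words opening with v1:
  from v1v2v3, sign +1: term +[[v1, v2], v3]
  from v1v3v2, sign -1: term -[[v1, v3], v2]


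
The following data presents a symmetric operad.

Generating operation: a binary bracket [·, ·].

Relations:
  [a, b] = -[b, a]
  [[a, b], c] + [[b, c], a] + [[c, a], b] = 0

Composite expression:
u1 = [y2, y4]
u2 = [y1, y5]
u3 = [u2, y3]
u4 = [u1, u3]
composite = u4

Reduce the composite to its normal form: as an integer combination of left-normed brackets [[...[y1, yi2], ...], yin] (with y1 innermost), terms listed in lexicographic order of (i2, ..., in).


Expand each bracket as ab - ba; the y1-initial words give the coefficients.
Composite bracket: [[y2, y4], [[y1, y5], y3]]
Expanding via [a, b] = ab - ba: 16 signed words (2^4 = 16).
Collect the words opening with y1:
  the word y1y5y3y2y4 carries sign -1 and contributes -[[[[y1, y5], y3], y2], y4]
  the word y1y5y3y4y2 carries sign +1 and contributes +[[[[y1, y5], y3], y4], y2]

-[[[[y1, y5], y3], y2], y4] + [[[[y1, y5], y3], y4], y2]


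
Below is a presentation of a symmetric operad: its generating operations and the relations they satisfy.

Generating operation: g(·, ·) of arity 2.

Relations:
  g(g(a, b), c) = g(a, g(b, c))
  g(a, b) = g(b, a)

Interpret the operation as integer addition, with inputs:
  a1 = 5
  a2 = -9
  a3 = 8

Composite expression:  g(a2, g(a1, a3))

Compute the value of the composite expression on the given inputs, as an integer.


4

g(a1, a3) = 13
g(a2, g(a1, a3)) = 4


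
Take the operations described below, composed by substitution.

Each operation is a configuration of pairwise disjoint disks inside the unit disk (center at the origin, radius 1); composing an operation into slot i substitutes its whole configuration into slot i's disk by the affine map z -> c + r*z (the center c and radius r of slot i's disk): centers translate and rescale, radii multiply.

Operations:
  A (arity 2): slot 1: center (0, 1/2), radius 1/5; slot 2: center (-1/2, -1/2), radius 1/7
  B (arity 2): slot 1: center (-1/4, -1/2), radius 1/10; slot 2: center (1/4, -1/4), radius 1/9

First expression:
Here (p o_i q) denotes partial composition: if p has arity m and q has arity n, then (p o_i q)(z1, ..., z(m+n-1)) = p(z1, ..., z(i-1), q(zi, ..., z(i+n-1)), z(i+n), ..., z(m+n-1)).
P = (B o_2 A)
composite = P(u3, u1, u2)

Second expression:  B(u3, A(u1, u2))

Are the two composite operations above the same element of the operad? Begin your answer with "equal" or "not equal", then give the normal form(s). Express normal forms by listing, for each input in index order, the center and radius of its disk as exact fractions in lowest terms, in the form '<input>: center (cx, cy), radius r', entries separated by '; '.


equal — both sides give u1: center (1/4, -7/36), radius 1/45; u2: center (7/36, -11/36), radius 1/63; u3: center (-1/4, -1/2), radius 1/10

The first composite normalizes to u1: center (1/4, -7/36), radius 1/45; u2: center (7/36, -11/36), radius 1/63; u3: center (-1/4, -1/2), radius 1/10
The second composite normalizes to u1: center (1/4, -7/36), radius 1/45; u2: center (7/36, -11/36), radius 1/63; u3: center (-1/4, -1/2), radius 1/10
Same normal form: equal.


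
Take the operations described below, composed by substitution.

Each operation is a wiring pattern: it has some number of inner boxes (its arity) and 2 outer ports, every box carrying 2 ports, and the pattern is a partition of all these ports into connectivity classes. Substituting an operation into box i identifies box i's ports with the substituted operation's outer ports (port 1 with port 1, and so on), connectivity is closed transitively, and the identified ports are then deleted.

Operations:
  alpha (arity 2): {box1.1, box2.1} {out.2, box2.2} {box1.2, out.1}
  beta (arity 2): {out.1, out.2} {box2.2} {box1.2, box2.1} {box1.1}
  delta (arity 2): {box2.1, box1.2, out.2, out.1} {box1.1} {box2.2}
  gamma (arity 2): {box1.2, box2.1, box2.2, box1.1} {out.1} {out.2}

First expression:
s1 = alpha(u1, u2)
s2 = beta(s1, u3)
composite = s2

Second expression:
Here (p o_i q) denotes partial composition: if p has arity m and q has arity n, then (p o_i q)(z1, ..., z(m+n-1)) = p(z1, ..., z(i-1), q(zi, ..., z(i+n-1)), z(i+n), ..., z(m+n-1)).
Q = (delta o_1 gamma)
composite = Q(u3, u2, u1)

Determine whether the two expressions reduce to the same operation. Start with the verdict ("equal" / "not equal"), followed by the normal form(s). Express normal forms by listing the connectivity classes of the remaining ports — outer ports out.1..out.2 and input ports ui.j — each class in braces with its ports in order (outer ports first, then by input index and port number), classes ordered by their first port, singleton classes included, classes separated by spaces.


not equal; first: {out.1, out.2} {u1.1, u2.1} {u1.2} {u2.2, u3.1} {u3.2}; second: {out.1, out.2, u1.1} {u1.2} {u2.1, u2.2, u3.1, u3.2}

Normal form of the first expression: {out.1, out.2} {u1.1, u2.1} {u1.2} {u2.2, u3.1} {u3.2}
Normal form of the second expression: {out.1, out.2, u1.1} {u1.2} {u2.1, u2.2, u3.1, u3.2}
They disagree, so not equal.


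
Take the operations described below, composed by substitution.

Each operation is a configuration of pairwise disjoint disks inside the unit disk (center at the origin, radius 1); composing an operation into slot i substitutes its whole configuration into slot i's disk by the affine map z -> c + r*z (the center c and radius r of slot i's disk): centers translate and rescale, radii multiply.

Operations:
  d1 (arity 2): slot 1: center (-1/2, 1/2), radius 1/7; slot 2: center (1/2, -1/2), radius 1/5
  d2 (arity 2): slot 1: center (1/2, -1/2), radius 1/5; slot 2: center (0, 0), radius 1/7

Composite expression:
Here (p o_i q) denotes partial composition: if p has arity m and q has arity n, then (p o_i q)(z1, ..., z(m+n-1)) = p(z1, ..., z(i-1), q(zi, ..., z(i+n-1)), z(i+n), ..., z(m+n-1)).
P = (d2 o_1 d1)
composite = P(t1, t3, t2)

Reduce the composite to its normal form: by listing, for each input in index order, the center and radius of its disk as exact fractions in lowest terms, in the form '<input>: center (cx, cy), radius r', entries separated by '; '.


t1: center (2/5, -2/5), radius 1/35; t2: center (0, 0), radius 1/7; t3: center (3/5, -3/5), radius 1/25

Affine substitution under d2: radii multiply and t-centers shift.
t1: after 2 affine steps, its disk has center (2/5, -2/5), radius 1/35
t3: after 2 affine steps, its disk has center (3/5, -3/5), radius 1/25
t2: after 1 affine step, its disk has center (0, 0), radius 1/7


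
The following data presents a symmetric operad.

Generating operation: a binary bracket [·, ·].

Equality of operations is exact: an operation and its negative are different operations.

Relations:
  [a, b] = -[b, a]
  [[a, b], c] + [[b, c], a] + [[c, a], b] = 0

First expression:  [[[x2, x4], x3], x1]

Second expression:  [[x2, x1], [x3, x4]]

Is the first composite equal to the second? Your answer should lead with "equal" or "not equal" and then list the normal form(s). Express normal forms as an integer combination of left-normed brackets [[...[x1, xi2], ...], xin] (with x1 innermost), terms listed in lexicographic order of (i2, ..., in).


not equal: they reduce to -[[[x1, x2], x4], x3] + [[[x1, x3], x2], x4] - [[[x1, x3], x4], x2] + [[[x1, x4], x2], x3] and -[[[x1, x2], x3], x4] + [[[x1, x2], x4], x3]

The first expression reduces to -[[[x1, x2], x4], x3] + [[[x1, x3], x2], x4] - [[[x1, x3], x4], x2] + [[[x1, x4], x2], x3]
The second expression reduces to -[[[x1, x2], x3], x4] + [[[x1, x2], x4], x3]
The normal forms differ: not equal.


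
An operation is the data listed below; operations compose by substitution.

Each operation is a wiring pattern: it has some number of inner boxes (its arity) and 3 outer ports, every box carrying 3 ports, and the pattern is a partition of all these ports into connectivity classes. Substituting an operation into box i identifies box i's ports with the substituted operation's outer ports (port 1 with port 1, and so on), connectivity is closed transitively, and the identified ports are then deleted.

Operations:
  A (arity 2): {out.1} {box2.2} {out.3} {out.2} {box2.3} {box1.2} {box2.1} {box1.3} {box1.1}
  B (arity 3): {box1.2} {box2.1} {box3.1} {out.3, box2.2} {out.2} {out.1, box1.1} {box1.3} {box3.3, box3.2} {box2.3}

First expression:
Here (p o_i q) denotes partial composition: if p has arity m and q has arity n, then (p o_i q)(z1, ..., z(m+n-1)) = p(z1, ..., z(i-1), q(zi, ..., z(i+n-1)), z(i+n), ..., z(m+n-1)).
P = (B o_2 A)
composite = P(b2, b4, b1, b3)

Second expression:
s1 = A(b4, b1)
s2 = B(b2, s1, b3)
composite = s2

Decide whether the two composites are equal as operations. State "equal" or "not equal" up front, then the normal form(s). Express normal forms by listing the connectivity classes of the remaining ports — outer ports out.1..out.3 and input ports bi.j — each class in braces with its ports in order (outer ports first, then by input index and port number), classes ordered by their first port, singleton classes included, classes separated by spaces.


equal; both compose to {out.1, b2.1} {out.2} {out.3} {b1.1} {b1.2} {b1.3} {b2.2} {b2.3} {b3.1} {b3.2, b3.3} {b4.1} {b4.2} {b4.3}
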